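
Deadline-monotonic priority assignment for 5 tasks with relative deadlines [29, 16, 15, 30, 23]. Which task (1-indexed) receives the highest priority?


Sort tasks by relative deadline (ascending):
  Task 3: deadline = 15
  Task 2: deadline = 16
  Task 5: deadline = 23
  Task 1: deadline = 29
  Task 4: deadline = 30
Priority order (highest first): [3, 2, 5, 1, 4]
Highest priority task = 3

3


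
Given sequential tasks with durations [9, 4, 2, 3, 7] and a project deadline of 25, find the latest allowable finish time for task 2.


LF(activity 2) = deadline - sum of successor durations
Successors: activities 3 through 5 with durations [2, 3, 7]
Sum of successor durations = 12
LF = 25 - 12 = 13

13


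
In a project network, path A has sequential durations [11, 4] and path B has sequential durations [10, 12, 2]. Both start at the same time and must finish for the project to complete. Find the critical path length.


Path A total = 11 + 4 = 15
Path B total = 10 + 12 + 2 = 24
Critical path = longest path = max(15, 24) = 24

24


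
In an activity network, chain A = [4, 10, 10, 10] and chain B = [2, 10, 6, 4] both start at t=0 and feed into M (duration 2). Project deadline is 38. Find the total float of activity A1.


Forward pass: ES(A1) = sum of predecessors on chain A = 0
EF = ES + duration = 0 + 4 = 4
Backward pass: LF(M) = deadline = 38; LS(M) = 38 - 2 = 36
LF(A1) = LS(M) - sum(successors on chain A) = 36 - 30 = 6
LS = LF - duration = 6 - 4 = 2
Total float = LS - ES = 2 - 0 = 2

2


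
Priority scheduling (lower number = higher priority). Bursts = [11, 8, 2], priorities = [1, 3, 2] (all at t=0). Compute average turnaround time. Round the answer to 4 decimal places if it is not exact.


Sort by priority (ascending = highest first):
Order: [(1, 11), (2, 2), (3, 8)]
Completion times:
  Priority 1, burst=11, C=11
  Priority 2, burst=2, C=13
  Priority 3, burst=8, C=21
Average turnaround = 45/3 = 15.0

15.0


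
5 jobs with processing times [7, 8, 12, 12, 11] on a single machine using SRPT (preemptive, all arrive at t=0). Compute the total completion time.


Since all jobs arrive at t=0, SRPT equals SPT ordering.
SPT order: [7, 8, 11, 12, 12]
Completion times:
  Job 1: p=7, C=7
  Job 2: p=8, C=15
  Job 3: p=11, C=26
  Job 4: p=12, C=38
  Job 5: p=12, C=50
Total completion time = 7 + 15 + 26 + 38 + 50 = 136

136


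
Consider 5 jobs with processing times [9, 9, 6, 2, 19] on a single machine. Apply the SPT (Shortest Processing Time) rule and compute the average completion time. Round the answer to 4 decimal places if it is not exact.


Sort jobs by processing time (SPT order): [2, 6, 9, 9, 19]
Compute completion times sequentially:
  Job 1: processing = 2, completes at 2
  Job 2: processing = 6, completes at 8
  Job 3: processing = 9, completes at 17
  Job 4: processing = 9, completes at 26
  Job 5: processing = 19, completes at 45
Sum of completion times = 98
Average completion time = 98/5 = 19.6

19.6


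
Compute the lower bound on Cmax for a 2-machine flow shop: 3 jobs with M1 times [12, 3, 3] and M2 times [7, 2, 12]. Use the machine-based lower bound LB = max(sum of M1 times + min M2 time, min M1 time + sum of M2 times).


LB1 = sum(M1 times) + min(M2 times) = 18 + 2 = 20
LB2 = min(M1 times) + sum(M2 times) = 3 + 21 = 24
Lower bound = max(LB1, LB2) = max(20, 24) = 24

24


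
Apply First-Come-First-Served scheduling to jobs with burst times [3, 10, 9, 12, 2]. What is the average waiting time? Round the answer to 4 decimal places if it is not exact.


FCFS order (as given): [3, 10, 9, 12, 2]
Waiting times:
  Job 1: wait = 0
  Job 2: wait = 3
  Job 3: wait = 13
  Job 4: wait = 22
  Job 5: wait = 34
Sum of waiting times = 72
Average waiting time = 72/5 = 14.4

14.4


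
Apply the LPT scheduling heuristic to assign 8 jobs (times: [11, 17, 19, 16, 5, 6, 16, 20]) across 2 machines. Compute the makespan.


Sort jobs in decreasing order (LPT): [20, 19, 17, 16, 16, 11, 6, 5]
Assign each job to the least loaded machine:
  Machine 1: jobs [20, 16, 16, 5], load = 57
  Machine 2: jobs [19, 17, 11, 6], load = 53
Makespan = max load = 57

57


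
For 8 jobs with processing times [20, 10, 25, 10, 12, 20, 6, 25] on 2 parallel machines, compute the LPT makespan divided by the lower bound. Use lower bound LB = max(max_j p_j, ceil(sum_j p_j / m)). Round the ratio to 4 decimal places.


LPT order: [25, 25, 20, 20, 12, 10, 10, 6]
Machine loads after assignment: [63, 65]
LPT makespan = 65
Lower bound = max(max_job, ceil(total/2)) = max(25, 64) = 64
Ratio = 65 / 64 = 1.0156

1.0156


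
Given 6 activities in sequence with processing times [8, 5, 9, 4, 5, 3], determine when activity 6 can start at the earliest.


Activity 6 starts after activities 1 through 5 complete.
Predecessor durations: [8, 5, 9, 4, 5]
ES = 8 + 5 + 9 + 4 + 5 = 31

31


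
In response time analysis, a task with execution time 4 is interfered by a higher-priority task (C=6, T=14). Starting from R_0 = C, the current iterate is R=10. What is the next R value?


R_next = C + ceil(R_prev / T_hp) * C_hp
ceil(10 / 14) = ceil(0.7143) = 1
Interference = 1 * 6 = 6
R_next = 4 + 6 = 10
R_next = R_prev, so the iteration has converged (response time = 10).

10


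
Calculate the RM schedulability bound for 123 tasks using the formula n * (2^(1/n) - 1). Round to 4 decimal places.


Compute 2^(1/123) = 1.0056512513
Subtract 1: 1.0056512513 - 1 = 0.0056512513
Multiply by n: 123 * 0.0056512513 = 0.6951039099
Round to 4 dp: 0.6951

0.6951


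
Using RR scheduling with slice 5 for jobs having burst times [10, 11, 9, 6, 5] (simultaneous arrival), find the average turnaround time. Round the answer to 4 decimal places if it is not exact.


Time quantum = 5
Execution trace:
  J1 runs 5 units, time = 5
  J2 runs 5 units, time = 10
  J3 runs 5 units, time = 15
  J4 runs 5 units, time = 20
  J5 runs 5 units, time = 25
  J1 runs 5 units, time = 30
  J2 runs 5 units, time = 35
  J3 runs 4 units, time = 39
  J4 runs 1 units, time = 40
  J2 runs 1 units, time = 41
Finish times: [30, 41, 39, 40, 25]
Average turnaround = 175/5 = 35.0

35.0


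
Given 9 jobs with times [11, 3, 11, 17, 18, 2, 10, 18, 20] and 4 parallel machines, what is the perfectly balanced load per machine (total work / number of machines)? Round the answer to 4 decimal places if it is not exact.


Total processing time = 11 + 3 + 11 + 17 + 18 + 2 + 10 + 18 + 20 = 110
Number of machines = 4
Ideal balanced load = 110 / 4 = 27.5

27.5


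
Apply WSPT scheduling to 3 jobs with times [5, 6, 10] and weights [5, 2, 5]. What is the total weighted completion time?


Compute p/w ratios and sort ascending (WSPT): [(5, 5), (10, 5), (6, 2)]
Compute weighted completion times:
  Job (p=5,w=5): C=5, w*C=5*5=25
  Job (p=10,w=5): C=15, w*C=5*15=75
  Job (p=6,w=2): C=21, w*C=2*21=42
Total weighted completion time = 142

142


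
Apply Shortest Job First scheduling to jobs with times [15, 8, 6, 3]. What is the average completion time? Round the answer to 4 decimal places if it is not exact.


SJF order (ascending): [3, 6, 8, 15]
Completion times:
  Job 1: burst=3, C=3
  Job 2: burst=6, C=9
  Job 3: burst=8, C=17
  Job 4: burst=15, C=32
Average completion = 61/4 = 15.25

15.25


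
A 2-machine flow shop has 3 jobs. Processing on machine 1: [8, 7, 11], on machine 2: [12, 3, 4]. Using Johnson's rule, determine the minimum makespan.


Apply Johnson's rule:
  Group 1 (a <= b): [(1, 8, 12)]
  Group 2 (a > b): [(3, 11, 4), (2, 7, 3)]
Optimal job order: [1, 3, 2]
Schedule:
  Job 1: M1 done at 8, M2 done at 20
  Job 3: M1 done at 19, M2 done at 24
  Job 2: M1 done at 26, M2 done at 29
Makespan = 29

29


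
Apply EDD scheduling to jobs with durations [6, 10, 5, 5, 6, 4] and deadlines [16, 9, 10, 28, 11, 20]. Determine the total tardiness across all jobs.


Sort by due date (EDD order): [(10, 9), (5, 10), (6, 11), (6, 16), (4, 20), (5, 28)]
Compute completion times and tardiness:
  Job 1: p=10, d=9, C=10, tardiness=max(0,10-9)=1
  Job 2: p=5, d=10, C=15, tardiness=max(0,15-10)=5
  Job 3: p=6, d=11, C=21, tardiness=max(0,21-11)=10
  Job 4: p=6, d=16, C=27, tardiness=max(0,27-16)=11
  Job 5: p=4, d=20, C=31, tardiness=max(0,31-20)=11
  Job 6: p=5, d=28, C=36, tardiness=max(0,36-28)=8
Total tardiness = 46

46


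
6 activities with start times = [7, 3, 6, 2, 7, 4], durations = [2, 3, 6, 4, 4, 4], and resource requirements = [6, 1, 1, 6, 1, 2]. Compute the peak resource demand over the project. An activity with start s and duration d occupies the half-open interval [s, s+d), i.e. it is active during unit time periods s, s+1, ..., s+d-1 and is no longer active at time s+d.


Each activity i is active on [start_i, start_i + duration_i).
Compute total resource usage per time slot:
  t=0: active resources = [], total = 0
  t=1: active resources = [], total = 0
  t=2: active resources = [6], total = 6
  t=3: active resources = [1, 6], total = 7
  t=4: active resources = [1, 6, 2], total = 9
  t=5: active resources = [1, 6, 2], total = 9
  t=6: active resources = [1, 2], total = 3
  t=7: active resources = [6, 1, 1, 2], total = 10
  t=8: active resources = [6, 1, 1], total = 8
  t=9: active resources = [1, 1], total = 2
  t=10: active resources = [1, 1], total = 2
  t=11: active resources = [1], total = 1
Peak resource demand = 10

10


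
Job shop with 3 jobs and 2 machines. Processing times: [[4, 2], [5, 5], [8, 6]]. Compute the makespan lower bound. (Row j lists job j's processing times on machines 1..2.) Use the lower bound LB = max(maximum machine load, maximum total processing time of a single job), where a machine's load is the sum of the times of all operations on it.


Machine loads:
  Machine 1: 4 + 5 + 8 = 17
  Machine 2: 2 + 5 + 6 = 13
Max machine load = 17
Job totals:
  Job 1: 6
  Job 2: 10
  Job 3: 14
Max job total = 14
Lower bound = max(17, 14) = 17

17


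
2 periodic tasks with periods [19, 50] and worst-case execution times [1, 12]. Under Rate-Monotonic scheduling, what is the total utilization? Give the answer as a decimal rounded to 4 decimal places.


Compute individual utilizations (exact fractions):
  Task 1: C/T = 1/19 (approx. 0.0526)
  Task 2: C/T = 12/50 = 6/25 (approx. 0.24)
Total utilization U = 1/19 + 6/25 = 139/475
Rounded to 4 decimal places: U = 0.2926
RM (Liu & Layland) bound for 2 tasks = 0.828427; compare with U = 139/475 (approx. 0.292632)
U <= bound, so schedulable by RM sufficient condition.

0.2926


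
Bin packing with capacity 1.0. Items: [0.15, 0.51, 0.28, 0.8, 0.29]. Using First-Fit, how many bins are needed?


Place items sequentially using First-Fit:
  Item 0.15 -> new Bin 1
  Item 0.51 -> Bin 1 (now 0.66)
  Item 0.28 -> Bin 1 (now 0.94)
  Item 0.8 -> new Bin 2
  Item 0.29 -> new Bin 3
Total bins used = 3

3


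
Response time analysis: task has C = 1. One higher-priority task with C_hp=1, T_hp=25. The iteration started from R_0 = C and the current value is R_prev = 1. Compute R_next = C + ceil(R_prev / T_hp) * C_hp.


R_next = C + ceil(R_prev / T_hp) * C_hp
ceil(1 / 25) = ceil(0.04) = 1
Interference = 1 * 1 = 1
R_next = 1 + 1 = 2

2


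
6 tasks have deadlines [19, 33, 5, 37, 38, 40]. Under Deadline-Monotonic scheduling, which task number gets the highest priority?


Sort tasks by relative deadline (ascending):
  Task 3: deadline = 5
  Task 1: deadline = 19
  Task 2: deadline = 33
  Task 4: deadline = 37
  Task 5: deadline = 38
  Task 6: deadline = 40
Priority order (highest first): [3, 1, 2, 4, 5, 6]
Highest priority task = 3

3


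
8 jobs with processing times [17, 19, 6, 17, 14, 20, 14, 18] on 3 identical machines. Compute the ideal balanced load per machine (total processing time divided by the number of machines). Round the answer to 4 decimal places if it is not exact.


Total processing time = 17 + 19 + 6 + 17 + 14 + 20 + 14 + 18 = 125
Number of machines = 3
Ideal balanced load = 125 / 3 = 41.6667

41.6667


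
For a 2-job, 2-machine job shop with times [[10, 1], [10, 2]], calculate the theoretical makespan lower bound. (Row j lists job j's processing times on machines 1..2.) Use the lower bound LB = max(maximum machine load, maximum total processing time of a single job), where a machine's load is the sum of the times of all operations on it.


Machine loads:
  Machine 1: 10 + 10 = 20
  Machine 2: 1 + 2 = 3
Max machine load = 20
Job totals:
  Job 1: 11
  Job 2: 12
Max job total = 12
Lower bound = max(20, 12) = 20

20


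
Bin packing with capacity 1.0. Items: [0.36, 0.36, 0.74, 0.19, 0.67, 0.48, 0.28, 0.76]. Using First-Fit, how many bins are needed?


Place items sequentially using First-Fit:
  Item 0.36 -> new Bin 1
  Item 0.36 -> Bin 1 (now 0.72)
  Item 0.74 -> new Bin 2
  Item 0.19 -> Bin 1 (now 0.91)
  Item 0.67 -> new Bin 3
  Item 0.48 -> new Bin 4
  Item 0.28 -> Bin 3 (now 0.95)
  Item 0.76 -> new Bin 5
Total bins used = 5

5


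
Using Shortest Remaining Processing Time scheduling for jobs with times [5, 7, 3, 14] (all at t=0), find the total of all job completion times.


Since all jobs arrive at t=0, SRPT equals SPT ordering.
SPT order: [3, 5, 7, 14]
Completion times:
  Job 1: p=3, C=3
  Job 2: p=5, C=8
  Job 3: p=7, C=15
  Job 4: p=14, C=29
Total completion time = 3 + 8 + 15 + 29 = 55

55


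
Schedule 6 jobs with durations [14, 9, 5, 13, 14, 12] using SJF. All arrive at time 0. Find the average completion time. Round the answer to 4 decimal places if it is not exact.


SJF order (ascending): [5, 9, 12, 13, 14, 14]
Completion times:
  Job 1: burst=5, C=5
  Job 2: burst=9, C=14
  Job 3: burst=12, C=26
  Job 4: burst=13, C=39
  Job 5: burst=14, C=53
  Job 6: burst=14, C=67
Average completion = 204/6 = 34.0

34.0


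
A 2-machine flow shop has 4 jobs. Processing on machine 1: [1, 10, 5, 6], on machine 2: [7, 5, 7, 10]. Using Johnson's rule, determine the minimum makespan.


Apply Johnson's rule:
  Group 1 (a <= b): [(1, 1, 7), (3, 5, 7), (4, 6, 10)]
  Group 2 (a > b): [(2, 10, 5)]
Optimal job order: [1, 3, 4, 2]
Schedule:
  Job 1: M1 done at 1, M2 done at 8
  Job 3: M1 done at 6, M2 done at 15
  Job 4: M1 done at 12, M2 done at 25
  Job 2: M1 done at 22, M2 done at 30
Makespan = 30

30


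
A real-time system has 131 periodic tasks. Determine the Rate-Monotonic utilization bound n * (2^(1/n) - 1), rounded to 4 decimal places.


Compute 2^(1/131) = 1.0053052230
Subtract 1: 1.0053052230 - 1 = 0.0053052230
Multiply by n: 131 * 0.0053052230 = 0.6949842130
Round to 4 dp: 0.6950

0.6950


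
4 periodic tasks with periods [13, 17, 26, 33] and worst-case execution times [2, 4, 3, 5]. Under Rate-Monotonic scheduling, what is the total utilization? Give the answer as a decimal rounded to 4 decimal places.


Compute individual utilizations (exact fractions):
  Task 1: C/T = 2/13 (approx. 0.1538)
  Task 2: C/T = 4/17 (approx. 0.2353)
  Task 3: C/T = 3/26 (approx. 0.1154)
  Task 4: C/T = 5/33 (approx. 0.1515)
Total utilization U = 2/13 + 4/17 + 3/26 + 5/33 = 9569/14586
Rounded to 4 decimal places: U = 0.6560
RM (Liu & Layland) bound for 4 tasks = 0.756828; compare with U = 9569/14586 (approx. 0.656040)
U <= bound, so schedulable by RM sufficient condition.

0.6560


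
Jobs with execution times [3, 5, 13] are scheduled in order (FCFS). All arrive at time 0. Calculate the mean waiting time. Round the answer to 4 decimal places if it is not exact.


FCFS order (as given): [3, 5, 13]
Waiting times:
  Job 1: wait = 0
  Job 2: wait = 3
  Job 3: wait = 8
Sum of waiting times = 11
Average waiting time = 11/3 = 3.6667

3.6667


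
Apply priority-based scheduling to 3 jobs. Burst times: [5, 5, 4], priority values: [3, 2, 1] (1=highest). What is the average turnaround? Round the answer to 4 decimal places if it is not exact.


Sort by priority (ascending = highest first):
Order: [(1, 4), (2, 5), (3, 5)]
Completion times:
  Priority 1, burst=4, C=4
  Priority 2, burst=5, C=9
  Priority 3, burst=5, C=14
Average turnaround = 27/3 = 9.0

9.0


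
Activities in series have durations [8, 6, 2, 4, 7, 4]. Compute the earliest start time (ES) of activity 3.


Activity 3 starts after activities 1 through 2 complete.
Predecessor durations: [8, 6]
ES = 8 + 6 = 14

14


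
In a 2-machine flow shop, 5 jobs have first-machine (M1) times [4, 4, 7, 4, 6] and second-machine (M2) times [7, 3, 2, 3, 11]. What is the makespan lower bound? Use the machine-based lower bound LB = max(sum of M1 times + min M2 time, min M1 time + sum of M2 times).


LB1 = sum(M1 times) + min(M2 times) = 25 + 2 = 27
LB2 = min(M1 times) + sum(M2 times) = 4 + 26 = 30
Lower bound = max(LB1, LB2) = max(27, 30) = 30

30


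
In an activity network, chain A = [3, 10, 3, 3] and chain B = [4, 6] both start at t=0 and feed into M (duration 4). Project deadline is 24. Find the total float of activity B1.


Forward pass: ES(B1) = sum of predecessors on chain B = 0
EF = ES + duration = 0 + 4 = 4
Backward pass: LF(M) = deadline = 24; LS(M) = 24 - 4 = 20
LF(B1) = LS(M) - sum(successors on chain B) = 20 - 6 = 14
LS = LF - duration = 14 - 4 = 10
Total float = LS - ES = 10 - 0 = 10

10


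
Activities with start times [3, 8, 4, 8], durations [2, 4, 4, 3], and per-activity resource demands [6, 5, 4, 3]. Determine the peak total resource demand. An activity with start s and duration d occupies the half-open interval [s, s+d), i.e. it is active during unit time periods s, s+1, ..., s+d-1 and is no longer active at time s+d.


Each activity i is active on [start_i, start_i + duration_i).
Compute total resource usage per time slot:
  t=0: active resources = [], total = 0
  t=1: active resources = [], total = 0
  t=2: active resources = [], total = 0
  t=3: active resources = [6], total = 6
  t=4: active resources = [6, 4], total = 10
  t=5: active resources = [4], total = 4
  t=6: active resources = [4], total = 4
  t=7: active resources = [4], total = 4
  t=8: active resources = [5, 3], total = 8
  t=9: active resources = [5, 3], total = 8
  t=10: active resources = [5, 3], total = 8
  t=11: active resources = [5], total = 5
Peak resource demand = 10

10


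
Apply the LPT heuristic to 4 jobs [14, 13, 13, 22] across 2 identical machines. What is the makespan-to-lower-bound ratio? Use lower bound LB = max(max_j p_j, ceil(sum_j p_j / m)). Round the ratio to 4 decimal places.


LPT order: [22, 14, 13, 13]
Machine loads after assignment: [35, 27]
LPT makespan = 35
Lower bound = max(max_job, ceil(total/2)) = max(22, 31) = 31
Ratio = 35 / 31 = 1.129

1.129


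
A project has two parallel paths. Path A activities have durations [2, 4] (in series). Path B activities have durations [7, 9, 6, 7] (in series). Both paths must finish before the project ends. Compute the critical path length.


Path A total = 2 + 4 = 6
Path B total = 7 + 9 + 6 + 7 = 29
Critical path = longest path = max(6, 29) = 29

29


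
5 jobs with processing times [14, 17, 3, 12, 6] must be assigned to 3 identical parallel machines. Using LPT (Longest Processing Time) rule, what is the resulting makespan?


Sort jobs in decreasing order (LPT): [17, 14, 12, 6, 3]
Assign each job to the least loaded machine:
  Machine 1: jobs [17], load = 17
  Machine 2: jobs [14, 3], load = 17
  Machine 3: jobs [12, 6], load = 18
Makespan = max load = 18

18


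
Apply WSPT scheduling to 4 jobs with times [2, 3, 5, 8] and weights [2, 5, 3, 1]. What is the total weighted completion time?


Compute p/w ratios and sort ascending (WSPT): [(3, 5), (2, 2), (5, 3), (8, 1)]
Compute weighted completion times:
  Job (p=3,w=5): C=3, w*C=5*3=15
  Job (p=2,w=2): C=5, w*C=2*5=10
  Job (p=5,w=3): C=10, w*C=3*10=30
  Job (p=8,w=1): C=18, w*C=1*18=18
Total weighted completion time = 73

73


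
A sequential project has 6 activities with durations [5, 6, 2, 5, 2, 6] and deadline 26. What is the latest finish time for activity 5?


LF(activity 5) = deadline - sum of successor durations
Successors: activities 6 through 6 with durations [6]
Sum of successor durations = 6
LF = 26 - 6 = 20

20


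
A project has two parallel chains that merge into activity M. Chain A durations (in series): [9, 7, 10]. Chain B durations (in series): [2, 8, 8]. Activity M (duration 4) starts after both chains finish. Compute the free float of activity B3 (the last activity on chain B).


ES(B3) = sum of predecessors on chain B = 10
EF(B3) = ES + duration = 10 + 8 = 18
Successor of B3 is M. ES(M) = max(sum(A), sum(B)) = max(26, 18) = 26
Free float = ES(successor) - EF(current) = 26 - 18 = 8

8


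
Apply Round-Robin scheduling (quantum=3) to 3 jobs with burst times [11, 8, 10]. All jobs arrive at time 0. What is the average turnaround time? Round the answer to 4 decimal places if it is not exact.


Time quantum = 3
Execution trace:
  J1 runs 3 units, time = 3
  J2 runs 3 units, time = 6
  J3 runs 3 units, time = 9
  J1 runs 3 units, time = 12
  J2 runs 3 units, time = 15
  J3 runs 3 units, time = 18
  J1 runs 3 units, time = 21
  J2 runs 2 units, time = 23
  J3 runs 3 units, time = 26
  J1 runs 2 units, time = 28
  J3 runs 1 units, time = 29
Finish times: [28, 23, 29]
Average turnaround = 80/3 = 26.6667

26.6667


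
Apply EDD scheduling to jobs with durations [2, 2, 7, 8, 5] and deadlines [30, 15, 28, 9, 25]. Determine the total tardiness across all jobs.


Sort by due date (EDD order): [(8, 9), (2, 15), (5, 25), (7, 28), (2, 30)]
Compute completion times and tardiness:
  Job 1: p=8, d=9, C=8, tardiness=max(0,8-9)=0
  Job 2: p=2, d=15, C=10, tardiness=max(0,10-15)=0
  Job 3: p=5, d=25, C=15, tardiness=max(0,15-25)=0
  Job 4: p=7, d=28, C=22, tardiness=max(0,22-28)=0
  Job 5: p=2, d=30, C=24, tardiness=max(0,24-30)=0
Total tardiness = 0

0


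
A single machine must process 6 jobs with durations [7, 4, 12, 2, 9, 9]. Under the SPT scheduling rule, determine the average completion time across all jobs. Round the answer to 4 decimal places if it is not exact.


Sort jobs by processing time (SPT order): [2, 4, 7, 9, 9, 12]
Compute completion times sequentially:
  Job 1: processing = 2, completes at 2
  Job 2: processing = 4, completes at 6
  Job 3: processing = 7, completes at 13
  Job 4: processing = 9, completes at 22
  Job 5: processing = 9, completes at 31
  Job 6: processing = 12, completes at 43
Sum of completion times = 117
Average completion time = 117/6 = 19.5

19.5


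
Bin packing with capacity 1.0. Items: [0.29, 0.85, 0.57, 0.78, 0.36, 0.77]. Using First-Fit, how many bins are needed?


Place items sequentially using First-Fit:
  Item 0.29 -> new Bin 1
  Item 0.85 -> new Bin 2
  Item 0.57 -> Bin 1 (now 0.86)
  Item 0.78 -> new Bin 3
  Item 0.36 -> new Bin 4
  Item 0.77 -> new Bin 5
Total bins used = 5

5


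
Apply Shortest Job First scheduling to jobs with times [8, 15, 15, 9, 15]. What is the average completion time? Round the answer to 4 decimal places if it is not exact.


SJF order (ascending): [8, 9, 15, 15, 15]
Completion times:
  Job 1: burst=8, C=8
  Job 2: burst=9, C=17
  Job 3: burst=15, C=32
  Job 4: burst=15, C=47
  Job 5: burst=15, C=62
Average completion = 166/5 = 33.2

33.2


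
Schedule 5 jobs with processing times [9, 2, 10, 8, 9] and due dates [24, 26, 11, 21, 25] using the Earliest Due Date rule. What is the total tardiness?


Sort by due date (EDD order): [(10, 11), (8, 21), (9, 24), (9, 25), (2, 26)]
Compute completion times and tardiness:
  Job 1: p=10, d=11, C=10, tardiness=max(0,10-11)=0
  Job 2: p=8, d=21, C=18, tardiness=max(0,18-21)=0
  Job 3: p=9, d=24, C=27, tardiness=max(0,27-24)=3
  Job 4: p=9, d=25, C=36, tardiness=max(0,36-25)=11
  Job 5: p=2, d=26, C=38, tardiness=max(0,38-26)=12
Total tardiness = 26

26


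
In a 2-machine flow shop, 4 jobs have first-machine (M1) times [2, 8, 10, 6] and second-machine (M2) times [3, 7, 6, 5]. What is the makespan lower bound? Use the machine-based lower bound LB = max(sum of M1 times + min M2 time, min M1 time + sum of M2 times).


LB1 = sum(M1 times) + min(M2 times) = 26 + 3 = 29
LB2 = min(M1 times) + sum(M2 times) = 2 + 21 = 23
Lower bound = max(LB1, LB2) = max(29, 23) = 29

29


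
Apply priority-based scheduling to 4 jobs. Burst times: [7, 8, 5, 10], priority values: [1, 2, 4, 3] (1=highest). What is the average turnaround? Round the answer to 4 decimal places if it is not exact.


Sort by priority (ascending = highest first):
Order: [(1, 7), (2, 8), (3, 10), (4, 5)]
Completion times:
  Priority 1, burst=7, C=7
  Priority 2, burst=8, C=15
  Priority 3, burst=10, C=25
  Priority 4, burst=5, C=30
Average turnaround = 77/4 = 19.25

19.25


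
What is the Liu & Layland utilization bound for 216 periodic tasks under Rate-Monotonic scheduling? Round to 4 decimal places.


Compute 2^(1/216) = 1.0032141691
Subtract 1: 1.0032141691 - 1 = 0.0032141691
Multiply by n: 216 * 0.0032141691 = 0.6942605256
Round to 4 dp: 0.6943

0.6943


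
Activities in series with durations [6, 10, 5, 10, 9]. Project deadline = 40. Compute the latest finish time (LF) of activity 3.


LF(activity 3) = deadline - sum of successor durations
Successors: activities 4 through 5 with durations [10, 9]
Sum of successor durations = 19
LF = 40 - 19 = 21

21


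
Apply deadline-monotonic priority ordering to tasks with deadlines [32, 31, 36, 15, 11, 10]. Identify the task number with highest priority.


Sort tasks by relative deadline (ascending):
  Task 6: deadline = 10
  Task 5: deadline = 11
  Task 4: deadline = 15
  Task 2: deadline = 31
  Task 1: deadline = 32
  Task 3: deadline = 36
Priority order (highest first): [6, 5, 4, 2, 1, 3]
Highest priority task = 6

6


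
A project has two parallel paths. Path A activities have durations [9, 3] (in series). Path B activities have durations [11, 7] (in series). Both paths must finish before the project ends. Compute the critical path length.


Path A total = 9 + 3 = 12
Path B total = 11 + 7 = 18
Critical path = longest path = max(12, 18) = 18

18


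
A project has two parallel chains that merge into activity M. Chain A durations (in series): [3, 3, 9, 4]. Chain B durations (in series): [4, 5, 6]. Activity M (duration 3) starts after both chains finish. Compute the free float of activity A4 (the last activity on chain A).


ES(A4) = sum of predecessors on chain A = 15
EF(A4) = ES + duration = 15 + 4 = 19
Successor of A4 is M. ES(M) = max(sum(A), sum(B)) = max(19, 15) = 19
Free float = ES(successor) - EF(current) = 19 - 19 = 0

0


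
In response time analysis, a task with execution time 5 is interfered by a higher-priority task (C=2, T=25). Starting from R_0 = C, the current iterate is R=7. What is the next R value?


R_next = C + ceil(R_prev / T_hp) * C_hp
ceil(7 / 25) = ceil(0.28) = 1
Interference = 1 * 2 = 2
R_next = 5 + 2 = 7
R_next = R_prev, so the iteration has converged (response time = 7).

7


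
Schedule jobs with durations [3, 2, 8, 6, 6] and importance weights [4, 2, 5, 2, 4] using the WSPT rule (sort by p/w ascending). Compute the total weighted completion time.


Compute p/w ratios and sort ascending (WSPT): [(3, 4), (2, 2), (6, 4), (8, 5), (6, 2)]
Compute weighted completion times:
  Job (p=3,w=4): C=3, w*C=4*3=12
  Job (p=2,w=2): C=5, w*C=2*5=10
  Job (p=6,w=4): C=11, w*C=4*11=44
  Job (p=8,w=5): C=19, w*C=5*19=95
  Job (p=6,w=2): C=25, w*C=2*25=50
Total weighted completion time = 211

211


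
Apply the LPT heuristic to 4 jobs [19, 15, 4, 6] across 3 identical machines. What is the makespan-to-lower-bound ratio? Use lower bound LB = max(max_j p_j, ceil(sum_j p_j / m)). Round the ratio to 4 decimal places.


LPT order: [19, 15, 6, 4]
Machine loads after assignment: [19, 15, 10]
LPT makespan = 19
Lower bound = max(max_job, ceil(total/3)) = max(19, 15) = 19
Ratio = 19 / 19 = 1.0

1.0


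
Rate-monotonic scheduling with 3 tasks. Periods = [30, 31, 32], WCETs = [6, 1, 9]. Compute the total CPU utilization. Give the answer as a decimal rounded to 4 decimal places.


Compute individual utilizations (exact fractions):
  Task 1: C/T = 6/30 = 1/5 (approx. 0.2)
  Task 2: C/T = 1/31 (approx. 0.0323)
  Task 3: C/T = 9/32 (approx. 0.2813)
Total utilization U = 1/5 + 1/31 + 9/32 = 2547/4960
Rounded to 4 decimal places: U = 0.5135
RM (Liu & Layland) bound for 3 tasks = 0.779763; compare with U = 2547/4960 (approx. 0.513508)
U <= bound, so schedulable by RM sufficient condition.

0.5135


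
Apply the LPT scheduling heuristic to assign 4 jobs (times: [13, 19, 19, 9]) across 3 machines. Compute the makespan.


Sort jobs in decreasing order (LPT): [19, 19, 13, 9]
Assign each job to the least loaded machine:
  Machine 1: jobs [19], load = 19
  Machine 2: jobs [19], load = 19
  Machine 3: jobs [13, 9], load = 22
Makespan = max load = 22

22


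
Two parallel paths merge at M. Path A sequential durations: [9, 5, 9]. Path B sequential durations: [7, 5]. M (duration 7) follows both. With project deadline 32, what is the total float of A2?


Forward pass: ES(A2) = sum of predecessors on chain A = 9
EF = ES + duration = 9 + 5 = 14
Backward pass: LF(M) = deadline = 32; LS(M) = 32 - 7 = 25
LF(A2) = LS(M) - sum(successors on chain A) = 25 - 9 = 16
LS = LF - duration = 16 - 5 = 11
Total float = LS - ES = 11 - 9 = 2

2


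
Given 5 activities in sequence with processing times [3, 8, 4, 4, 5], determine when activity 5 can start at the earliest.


Activity 5 starts after activities 1 through 4 complete.
Predecessor durations: [3, 8, 4, 4]
ES = 3 + 8 + 4 + 4 = 19

19


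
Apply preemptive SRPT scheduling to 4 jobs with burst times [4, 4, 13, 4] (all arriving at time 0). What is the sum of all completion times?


Since all jobs arrive at t=0, SRPT equals SPT ordering.
SPT order: [4, 4, 4, 13]
Completion times:
  Job 1: p=4, C=4
  Job 2: p=4, C=8
  Job 3: p=4, C=12
  Job 4: p=13, C=25
Total completion time = 4 + 8 + 12 + 25 = 49

49


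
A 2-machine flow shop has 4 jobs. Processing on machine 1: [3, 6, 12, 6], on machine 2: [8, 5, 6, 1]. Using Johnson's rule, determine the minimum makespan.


Apply Johnson's rule:
  Group 1 (a <= b): [(1, 3, 8)]
  Group 2 (a > b): [(3, 12, 6), (2, 6, 5), (4, 6, 1)]
Optimal job order: [1, 3, 2, 4]
Schedule:
  Job 1: M1 done at 3, M2 done at 11
  Job 3: M1 done at 15, M2 done at 21
  Job 2: M1 done at 21, M2 done at 26
  Job 4: M1 done at 27, M2 done at 28
Makespan = 28

28


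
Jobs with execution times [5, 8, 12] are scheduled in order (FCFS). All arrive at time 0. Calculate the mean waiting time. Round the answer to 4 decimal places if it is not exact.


FCFS order (as given): [5, 8, 12]
Waiting times:
  Job 1: wait = 0
  Job 2: wait = 5
  Job 3: wait = 13
Sum of waiting times = 18
Average waiting time = 18/3 = 6.0

6.0


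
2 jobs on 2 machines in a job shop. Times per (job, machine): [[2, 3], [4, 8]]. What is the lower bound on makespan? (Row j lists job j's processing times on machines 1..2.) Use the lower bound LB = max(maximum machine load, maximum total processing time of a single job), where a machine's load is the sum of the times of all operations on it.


Machine loads:
  Machine 1: 2 + 4 = 6
  Machine 2: 3 + 8 = 11
Max machine load = 11
Job totals:
  Job 1: 5
  Job 2: 12
Max job total = 12
Lower bound = max(11, 12) = 12

12


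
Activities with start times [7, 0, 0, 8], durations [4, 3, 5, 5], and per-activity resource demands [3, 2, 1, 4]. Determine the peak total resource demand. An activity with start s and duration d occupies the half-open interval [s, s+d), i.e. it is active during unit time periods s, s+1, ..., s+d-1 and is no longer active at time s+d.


Each activity i is active on [start_i, start_i + duration_i).
Compute total resource usage per time slot:
  t=0: active resources = [2, 1], total = 3
  t=1: active resources = [2, 1], total = 3
  t=2: active resources = [2, 1], total = 3
  t=3: active resources = [1], total = 1
  t=4: active resources = [1], total = 1
  t=5: active resources = [], total = 0
  t=6: active resources = [], total = 0
  t=7: active resources = [3], total = 3
  t=8: active resources = [3, 4], total = 7
  t=9: active resources = [3, 4], total = 7
  t=10: active resources = [3, 4], total = 7
  t=11: active resources = [4], total = 4
  t=12: active resources = [4], total = 4
Peak resource demand = 7

7


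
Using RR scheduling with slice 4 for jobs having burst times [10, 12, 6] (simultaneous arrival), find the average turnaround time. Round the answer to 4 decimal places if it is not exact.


Time quantum = 4
Execution trace:
  J1 runs 4 units, time = 4
  J2 runs 4 units, time = 8
  J3 runs 4 units, time = 12
  J1 runs 4 units, time = 16
  J2 runs 4 units, time = 20
  J3 runs 2 units, time = 22
  J1 runs 2 units, time = 24
  J2 runs 4 units, time = 28
Finish times: [24, 28, 22]
Average turnaround = 74/3 = 24.6667

24.6667


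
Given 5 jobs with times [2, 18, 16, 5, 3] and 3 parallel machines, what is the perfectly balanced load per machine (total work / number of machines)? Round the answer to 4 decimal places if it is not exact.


Total processing time = 2 + 18 + 16 + 5 + 3 = 44
Number of machines = 3
Ideal balanced load = 44 / 3 = 14.6667

14.6667


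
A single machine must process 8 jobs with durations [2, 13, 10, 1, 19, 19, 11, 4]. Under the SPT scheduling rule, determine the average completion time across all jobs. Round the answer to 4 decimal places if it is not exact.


Sort jobs by processing time (SPT order): [1, 2, 4, 10, 11, 13, 19, 19]
Compute completion times sequentially:
  Job 1: processing = 1, completes at 1
  Job 2: processing = 2, completes at 3
  Job 3: processing = 4, completes at 7
  Job 4: processing = 10, completes at 17
  Job 5: processing = 11, completes at 28
  Job 6: processing = 13, completes at 41
  Job 7: processing = 19, completes at 60
  Job 8: processing = 19, completes at 79
Sum of completion times = 236
Average completion time = 236/8 = 29.5

29.5


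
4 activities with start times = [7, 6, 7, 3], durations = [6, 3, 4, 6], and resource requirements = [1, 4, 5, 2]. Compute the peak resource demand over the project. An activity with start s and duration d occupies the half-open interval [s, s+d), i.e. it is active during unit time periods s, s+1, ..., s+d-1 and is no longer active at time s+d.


Each activity i is active on [start_i, start_i + duration_i).
Compute total resource usage per time slot:
  t=0: active resources = [], total = 0
  t=1: active resources = [], total = 0
  t=2: active resources = [], total = 0
  t=3: active resources = [2], total = 2
  t=4: active resources = [2], total = 2
  t=5: active resources = [2], total = 2
  t=6: active resources = [4, 2], total = 6
  t=7: active resources = [1, 4, 5, 2], total = 12
  t=8: active resources = [1, 4, 5, 2], total = 12
  t=9: active resources = [1, 5], total = 6
  t=10: active resources = [1, 5], total = 6
  t=11: active resources = [1], total = 1
  t=12: active resources = [1], total = 1
Peak resource demand = 12

12


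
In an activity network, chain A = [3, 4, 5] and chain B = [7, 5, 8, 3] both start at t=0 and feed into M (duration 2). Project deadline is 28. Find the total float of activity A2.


Forward pass: ES(A2) = sum of predecessors on chain A = 3
EF = ES + duration = 3 + 4 = 7
Backward pass: LF(M) = deadline = 28; LS(M) = 28 - 2 = 26
LF(A2) = LS(M) - sum(successors on chain A) = 26 - 5 = 21
LS = LF - duration = 21 - 4 = 17
Total float = LS - ES = 17 - 3 = 14

14


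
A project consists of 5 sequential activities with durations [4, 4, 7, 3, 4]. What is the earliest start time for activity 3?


Activity 3 starts after activities 1 through 2 complete.
Predecessor durations: [4, 4]
ES = 4 + 4 = 8

8


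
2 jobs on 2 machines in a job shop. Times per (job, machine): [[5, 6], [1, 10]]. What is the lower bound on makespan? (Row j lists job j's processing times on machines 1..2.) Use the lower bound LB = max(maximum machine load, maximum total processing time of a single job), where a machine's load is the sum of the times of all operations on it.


Machine loads:
  Machine 1: 5 + 1 = 6
  Machine 2: 6 + 10 = 16
Max machine load = 16
Job totals:
  Job 1: 11
  Job 2: 11
Max job total = 11
Lower bound = max(16, 11) = 16

16


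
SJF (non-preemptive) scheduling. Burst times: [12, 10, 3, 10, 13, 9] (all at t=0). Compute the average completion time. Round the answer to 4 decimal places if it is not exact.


SJF order (ascending): [3, 9, 10, 10, 12, 13]
Completion times:
  Job 1: burst=3, C=3
  Job 2: burst=9, C=12
  Job 3: burst=10, C=22
  Job 4: burst=10, C=32
  Job 5: burst=12, C=44
  Job 6: burst=13, C=57
Average completion = 170/6 = 28.3333

28.3333


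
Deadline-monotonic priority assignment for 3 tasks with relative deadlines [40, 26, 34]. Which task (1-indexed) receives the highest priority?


Sort tasks by relative deadline (ascending):
  Task 2: deadline = 26
  Task 3: deadline = 34
  Task 1: deadline = 40
Priority order (highest first): [2, 3, 1]
Highest priority task = 2

2


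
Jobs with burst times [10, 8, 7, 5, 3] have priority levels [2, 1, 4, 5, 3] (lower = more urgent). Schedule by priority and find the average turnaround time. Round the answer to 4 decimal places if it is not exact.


Sort by priority (ascending = highest first):
Order: [(1, 8), (2, 10), (3, 3), (4, 7), (5, 5)]
Completion times:
  Priority 1, burst=8, C=8
  Priority 2, burst=10, C=18
  Priority 3, burst=3, C=21
  Priority 4, burst=7, C=28
  Priority 5, burst=5, C=33
Average turnaround = 108/5 = 21.6

21.6


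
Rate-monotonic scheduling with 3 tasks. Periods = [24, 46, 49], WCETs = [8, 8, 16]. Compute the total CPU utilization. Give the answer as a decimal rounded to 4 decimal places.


Compute individual utilizations (exact fractions):
  Task 1: C/T = 8/24 = 1/3 (approx. 0.3333)
  Task 2: C/T = 8/46 = 4/23 (approx. 0.1739)
  Task 3: C/T = 16/49 (approx. 0.3265)
Total utilization U = 1/3 + 4/23 + 16/49 = 2819/3381
Rounded to 4 decimal places: U = 0.8338
RM (Liu & Layland) bound for 3 tasks = 0.779763; compare with U = 2819/3381 (approx. 0.833777)
bound < U <= 1, so the RM sufficient condition is not met (inconclusive; an exact test such as response-time analysis is needed).

0.8338


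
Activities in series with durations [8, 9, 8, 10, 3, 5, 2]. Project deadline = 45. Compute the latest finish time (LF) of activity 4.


LF(activity 4) = deadline - sum of successor durations
Successors: activities 5 through 7 with durations [3, 5, 2]
Sum of successor durations = 10
LF = 45 - 10 = 35

35


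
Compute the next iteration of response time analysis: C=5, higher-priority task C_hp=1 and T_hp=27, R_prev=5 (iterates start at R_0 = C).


R_next = C + ceil(R_prev / T_hp) * C_hp
ceil(5 / 27) = ceil(0.1852) = 1
Interference = 1 * 1 = 1
R_next = 5 + 1 = 6

6


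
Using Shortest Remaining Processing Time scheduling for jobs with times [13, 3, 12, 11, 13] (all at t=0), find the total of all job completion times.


Since all jobs arrive at t=0, SRPT equals SPT ordering.
SPT order: [3, 11, 12, 13, 13]
Completion times:
  Job 1: p=3, C=3
  Job 2: p=11, C=14
  Job 3: p=12, C=26
  Job 4: p=13, C=39
  Job 5: p=13, C=52
Total completion time = 3 + 14 + 26 + 39 + 52 = 134

134


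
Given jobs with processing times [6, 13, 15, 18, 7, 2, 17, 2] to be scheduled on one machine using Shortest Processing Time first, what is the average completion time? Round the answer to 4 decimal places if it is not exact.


Sort jobs by processing time (SPT order): [2, 2, 6, 7, 13, 15, 17, 18]
Compute completion times sequentially:
  Job 1: processing = 2, completes at 2
  Job 2: processing = 2, completes at 4
  Job 3: processing = 6, completes at 10
  Job 4: processing = 7, completes at 17
  Job 5: processing = 13, completes at 30
  Job 6: processing = 15, completes at 45
  Job 7: processing = 17, completes at 62
  Job 8: processing = 18, completes at 80
Sum of completion times = 250
Average completion time = 250/8 = 31.25

31.25


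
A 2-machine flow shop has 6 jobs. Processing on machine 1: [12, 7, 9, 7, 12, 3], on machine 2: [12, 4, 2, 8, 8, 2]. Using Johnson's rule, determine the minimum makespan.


Apply Johnson's rule:
  Group 1 (a <= b): [(4, 7, 8), (1, 12, 12)]
  Group 2 (a > b): [(5, 12, 8), (2, 7, 4), (3, 9, 2), (6, 3, 2)]
Optimal job order: [4, 1, 5, 2, 3, 6]
Schedule:
  Job 4: M1 done at 7, M2 done at 15
  Job 1: M1 done at 19, M2 done at 31
  Job 5: M1 done at 31, M2 done at 39
  Job 2: M1 done at 38, M2 done at 43
  Job 3: M1 done at 47, M2 done at 49
  Job 6: M1 done at 50, M2 done at 52
Makespan = 52

52
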